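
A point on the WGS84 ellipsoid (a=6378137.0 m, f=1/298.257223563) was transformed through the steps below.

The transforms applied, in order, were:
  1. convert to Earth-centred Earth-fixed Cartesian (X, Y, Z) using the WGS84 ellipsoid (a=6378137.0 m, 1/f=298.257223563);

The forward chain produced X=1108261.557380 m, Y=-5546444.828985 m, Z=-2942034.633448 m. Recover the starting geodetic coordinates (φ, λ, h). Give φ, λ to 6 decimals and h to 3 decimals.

start: X=1108261.5574, Y=-5546444.8290, Z=-2942034.6334 m
→ geod (Bowring, a=6378137.000): φ=-27.63918200°, λ=-78.70027300°, h=1923.9850 m

φ=-27.639182°, λ=-78.700273°, h=1923.985 m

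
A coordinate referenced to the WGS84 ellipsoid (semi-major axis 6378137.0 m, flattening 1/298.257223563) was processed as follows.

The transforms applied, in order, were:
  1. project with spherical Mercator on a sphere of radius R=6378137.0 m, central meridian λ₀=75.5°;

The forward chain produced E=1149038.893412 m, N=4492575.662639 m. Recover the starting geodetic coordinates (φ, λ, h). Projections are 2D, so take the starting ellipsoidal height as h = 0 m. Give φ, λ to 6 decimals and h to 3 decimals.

start: E=1149038.8934, N=4492575.6626 m
→ merc⁻¹: φ=37.38263100°, λ=85.82199200°

φ=37.382631°, λ=85.821992°, h=0.000 m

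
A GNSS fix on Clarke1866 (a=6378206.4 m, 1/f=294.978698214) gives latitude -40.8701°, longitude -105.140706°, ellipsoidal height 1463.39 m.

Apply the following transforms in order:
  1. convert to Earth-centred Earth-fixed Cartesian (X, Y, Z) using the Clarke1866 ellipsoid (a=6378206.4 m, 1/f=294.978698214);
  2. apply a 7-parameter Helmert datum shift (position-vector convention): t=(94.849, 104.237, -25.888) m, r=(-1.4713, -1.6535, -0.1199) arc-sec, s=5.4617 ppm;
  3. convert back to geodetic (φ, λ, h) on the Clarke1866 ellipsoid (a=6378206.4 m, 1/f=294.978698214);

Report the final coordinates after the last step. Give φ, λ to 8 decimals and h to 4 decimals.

start: φ=-40.870100°, λ=-105.140706°, h=1463.390 m
→ ECEF (a=6378206.400, f=1/294.978698214): X=-1261883.5314, Y=-4663572.3098, Z=-4152283.7290
→ Helmert 7p (PV): X=-1261764.9988, Y=-4663522.4290, Z=-4152309.1456
→ geod (Bowring, a=6378206.400): φ=-40.87073907°, λ=-105.13950357°, h=1420.2007 m

φ=-40.87073907°, λ=-105.13950357°, h=1420.2007 m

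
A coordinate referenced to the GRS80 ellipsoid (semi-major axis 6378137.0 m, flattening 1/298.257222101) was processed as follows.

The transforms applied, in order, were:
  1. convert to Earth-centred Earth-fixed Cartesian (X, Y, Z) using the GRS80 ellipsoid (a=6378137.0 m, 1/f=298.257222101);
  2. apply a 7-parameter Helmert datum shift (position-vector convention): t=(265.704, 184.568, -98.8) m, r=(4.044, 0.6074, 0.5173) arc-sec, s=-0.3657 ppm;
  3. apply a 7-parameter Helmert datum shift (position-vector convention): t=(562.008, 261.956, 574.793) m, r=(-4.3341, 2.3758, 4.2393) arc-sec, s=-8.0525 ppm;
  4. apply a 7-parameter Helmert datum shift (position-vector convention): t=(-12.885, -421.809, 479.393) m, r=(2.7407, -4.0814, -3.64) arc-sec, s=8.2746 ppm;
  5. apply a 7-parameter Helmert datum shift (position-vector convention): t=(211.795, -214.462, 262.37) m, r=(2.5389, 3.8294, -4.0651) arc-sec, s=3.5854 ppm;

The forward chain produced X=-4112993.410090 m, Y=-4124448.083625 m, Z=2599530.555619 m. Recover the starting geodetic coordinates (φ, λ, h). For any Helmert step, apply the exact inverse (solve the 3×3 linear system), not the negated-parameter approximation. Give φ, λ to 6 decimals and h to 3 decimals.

φ=24.182430°, λ=-134.928652°, h=3954.308 m

start: X=-4112993.4101, Y=-4124448.0836, Z=2599530.5556 m
→ Helmert⁻¹: X=-4113157.4319, Y=-4124267.9036, Z=2599233.2689
→ Helmert⁻¹: X=-4112986.3138, Y=-4123850.0226, Z=2598868.5517
→ Helmert⁻¹: X=-4113696.1345, Y=-4124115.2344, Z=2598180.6420
→ Helmert⁻¹: X=-4113981.3378, Y=-4124240.0502, Z=2598349.1368
→ geod (Bowring, a=6378137.000): φ=24.18243000°, λ=-134.92865200°, h=3954.3080 m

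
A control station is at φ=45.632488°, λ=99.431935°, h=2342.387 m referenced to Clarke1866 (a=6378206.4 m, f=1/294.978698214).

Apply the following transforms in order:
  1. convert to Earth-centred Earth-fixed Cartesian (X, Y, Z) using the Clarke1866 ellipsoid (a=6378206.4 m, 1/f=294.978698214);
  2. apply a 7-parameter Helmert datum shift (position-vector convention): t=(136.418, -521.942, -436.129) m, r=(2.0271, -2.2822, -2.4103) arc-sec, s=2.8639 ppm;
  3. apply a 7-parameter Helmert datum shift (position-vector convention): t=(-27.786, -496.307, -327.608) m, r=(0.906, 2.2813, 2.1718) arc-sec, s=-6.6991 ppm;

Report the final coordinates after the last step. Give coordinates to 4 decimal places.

X=-732307.4988 m, Y=4407863.6599 m, Z=4537530.5621 m

start: φ=45.632488°, λ=99.431935°, h=2342.387 m
→ ECEF (a=6378206.400, f=1/294.978698214): X=-732424.0185, Y=4408962.4986, Z=4538249.0131
→ Helmert 7p (PV): X=-732288.3904, Y=4408417.1417, Z=4537861.1072
→ Helmert 7p (PV): X=-732307.4988, Y=4407863.6599, Z=4537530.5621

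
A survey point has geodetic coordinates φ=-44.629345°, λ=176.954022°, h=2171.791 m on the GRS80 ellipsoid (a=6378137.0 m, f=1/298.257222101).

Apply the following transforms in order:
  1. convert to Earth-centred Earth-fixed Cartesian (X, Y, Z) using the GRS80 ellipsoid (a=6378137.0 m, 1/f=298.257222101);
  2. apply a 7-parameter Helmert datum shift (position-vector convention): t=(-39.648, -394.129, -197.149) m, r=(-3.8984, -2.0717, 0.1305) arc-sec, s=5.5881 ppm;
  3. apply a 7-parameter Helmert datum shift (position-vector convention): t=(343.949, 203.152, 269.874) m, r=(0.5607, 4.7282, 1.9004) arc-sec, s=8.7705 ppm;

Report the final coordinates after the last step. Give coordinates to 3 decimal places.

start: φ=-44.629345°, λ=176.954022°, h=2171.791 m
→ ECEF (a=6378137.000, f=1/298.257222101): X=-4541742.3502, Y=241677.3959, Z=-4459654.2505
→ Helmert 7p (PV): X=-4541762.7384, Y=241197.4561, Z=-4459926.5052
→ Helmert 7p (PV): X=-4541563.0808, Y=241373.0018, Z=-4459590.9798

X=-4541563.081 m, Y=241373.002 m, Z=-4459590.980 m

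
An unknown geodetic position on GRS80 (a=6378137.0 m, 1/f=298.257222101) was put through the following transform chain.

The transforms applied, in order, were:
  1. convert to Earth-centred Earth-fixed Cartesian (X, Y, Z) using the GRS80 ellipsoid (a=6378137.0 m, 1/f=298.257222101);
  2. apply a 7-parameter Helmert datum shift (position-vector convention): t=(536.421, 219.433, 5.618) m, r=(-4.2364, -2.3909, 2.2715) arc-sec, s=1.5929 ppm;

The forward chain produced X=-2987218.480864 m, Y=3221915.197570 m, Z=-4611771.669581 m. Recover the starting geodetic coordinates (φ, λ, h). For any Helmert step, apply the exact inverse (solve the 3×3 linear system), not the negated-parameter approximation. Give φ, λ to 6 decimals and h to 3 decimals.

φ=-46.576933°, λ=132.841444°, h=2899.757 m

start: X=-2987218.4809, Y=3221915.1976, Z=-4611771.6696 m
→ Helmert⁻¹: X=-2987768.1180, Y=3221818.2531, Z=-4611669.1373
→ geod (Bowring, a=6378137.000): φ=-46.57693300°, λ=132.84144400°, h=2899.7570 m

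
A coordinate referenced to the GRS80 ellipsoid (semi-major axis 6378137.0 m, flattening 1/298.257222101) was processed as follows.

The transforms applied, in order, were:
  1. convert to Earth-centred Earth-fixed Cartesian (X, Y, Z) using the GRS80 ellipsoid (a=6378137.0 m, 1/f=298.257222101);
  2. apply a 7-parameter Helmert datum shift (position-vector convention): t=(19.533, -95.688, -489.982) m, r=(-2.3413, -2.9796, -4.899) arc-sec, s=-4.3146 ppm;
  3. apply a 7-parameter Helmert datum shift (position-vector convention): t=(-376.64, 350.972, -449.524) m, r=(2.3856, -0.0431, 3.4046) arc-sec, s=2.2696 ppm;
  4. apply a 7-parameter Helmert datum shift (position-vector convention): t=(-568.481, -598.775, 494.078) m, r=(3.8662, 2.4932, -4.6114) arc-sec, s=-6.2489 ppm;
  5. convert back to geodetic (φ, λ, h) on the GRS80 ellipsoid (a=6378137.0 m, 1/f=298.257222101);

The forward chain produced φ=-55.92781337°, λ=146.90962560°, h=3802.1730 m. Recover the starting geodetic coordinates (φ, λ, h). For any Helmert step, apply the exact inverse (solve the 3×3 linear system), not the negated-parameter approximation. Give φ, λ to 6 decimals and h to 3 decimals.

start: φ=-55.927813°, λ=146.909626°, h=3802.173 m
→ ECEF (a=6378137.000, f=1/298.257222101): X=-3002405.1926, Y=1956524.6500, Z=-5263093.0773
→ Helmert⁻¹: X=-3001835.5971, Y=1956969.8818, Z=-5263693.0126
→ Helmert⁻¹: X=-3001420.9491, Y=1956603.1372, Z=-5263253.5455
→ Helmert⁻¹: X=-3001575.9284, Y=1956695.7139, Z=-5262720.7007
→ geod (Bowring, a=6378137.000): φ=-55.93041200°, λ=146.90009400°, h=3156.8450 m

φ=-55.930412°, λ=146.900094°, h=3156.845 m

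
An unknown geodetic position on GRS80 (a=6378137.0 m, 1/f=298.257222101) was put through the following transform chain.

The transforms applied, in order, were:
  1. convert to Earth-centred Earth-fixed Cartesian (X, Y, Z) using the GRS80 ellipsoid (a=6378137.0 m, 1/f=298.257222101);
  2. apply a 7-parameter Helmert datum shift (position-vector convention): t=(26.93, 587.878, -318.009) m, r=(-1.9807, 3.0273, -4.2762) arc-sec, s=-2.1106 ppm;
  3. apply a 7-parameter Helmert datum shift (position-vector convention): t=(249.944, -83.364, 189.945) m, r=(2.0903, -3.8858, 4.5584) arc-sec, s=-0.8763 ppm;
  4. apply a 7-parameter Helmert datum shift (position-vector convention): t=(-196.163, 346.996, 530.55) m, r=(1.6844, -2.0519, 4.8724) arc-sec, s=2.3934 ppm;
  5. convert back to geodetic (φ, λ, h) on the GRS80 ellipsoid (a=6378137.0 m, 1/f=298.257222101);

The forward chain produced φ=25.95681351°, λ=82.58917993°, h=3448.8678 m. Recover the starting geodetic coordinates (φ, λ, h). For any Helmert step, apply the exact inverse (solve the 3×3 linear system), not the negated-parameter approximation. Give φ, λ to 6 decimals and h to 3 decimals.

φ=25.956323°, λ=82.587094°, h=2507.711 m

start: φ=25.956814°, λ=82.589180°, h=3448.868 m
→ ECEF (a=6378137.000, f=1/298.257222101): X=740557.6146, Y=5693559.3158, Z=2776270.3962
→ Helmert⁻¹: X=740914.1020, Y=5693203.8586, Z=2775679.3404
→ Helmert⁻¹: X=740842.9135, Y=5693303.9654, Z=2775420.1746
→ Helmert⁻¹: X=740658.7880, Y=5692716.8023, Z=2775809.5780
→ geod (Bowring, a=6378137.000): φ=25.95632300°, λ=82.58709400°, h=2507.7110 m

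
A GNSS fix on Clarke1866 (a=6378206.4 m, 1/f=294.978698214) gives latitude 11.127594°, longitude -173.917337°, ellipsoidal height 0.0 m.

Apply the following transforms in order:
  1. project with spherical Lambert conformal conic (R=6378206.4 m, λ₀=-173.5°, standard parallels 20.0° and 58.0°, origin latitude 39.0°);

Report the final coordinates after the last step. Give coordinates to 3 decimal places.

start: φ=11.127594°, λ=-173.917337°, h=0.000 m
→ lcc (R=6378206.4, λ₀=-173.5°): E=-48405.1326, N=-3055506.1502

E=-48405.133 m, N=-3055506.150 m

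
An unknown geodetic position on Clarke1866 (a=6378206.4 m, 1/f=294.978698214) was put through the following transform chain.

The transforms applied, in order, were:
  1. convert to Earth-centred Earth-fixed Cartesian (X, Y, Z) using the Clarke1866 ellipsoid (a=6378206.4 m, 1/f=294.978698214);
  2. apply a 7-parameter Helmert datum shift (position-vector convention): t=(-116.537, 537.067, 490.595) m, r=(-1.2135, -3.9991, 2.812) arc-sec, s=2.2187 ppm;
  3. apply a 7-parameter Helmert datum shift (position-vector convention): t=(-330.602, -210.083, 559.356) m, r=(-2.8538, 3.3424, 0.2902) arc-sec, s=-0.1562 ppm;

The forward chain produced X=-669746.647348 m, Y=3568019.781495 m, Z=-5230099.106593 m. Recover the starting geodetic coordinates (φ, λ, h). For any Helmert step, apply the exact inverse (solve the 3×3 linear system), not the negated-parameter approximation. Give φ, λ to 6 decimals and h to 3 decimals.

φ=-55.423754°, λ=100.624292°, h=3605.334 m

start: X=-669746.6473, Y=3568019.7815, Z=-5230099.1066 m
→ Helmert⁻¹: X=-669326.3704, Y=3568303.7324, Z=-5230620.7560
→ Helmert⁻¹: X=-669261.1299, Y=3567798.6491, Z=-5231065.7789
→ geod (Bowring, a=6378206.400): φ=-55.42375400°, λ=100.62429200°, h=3605.3340 m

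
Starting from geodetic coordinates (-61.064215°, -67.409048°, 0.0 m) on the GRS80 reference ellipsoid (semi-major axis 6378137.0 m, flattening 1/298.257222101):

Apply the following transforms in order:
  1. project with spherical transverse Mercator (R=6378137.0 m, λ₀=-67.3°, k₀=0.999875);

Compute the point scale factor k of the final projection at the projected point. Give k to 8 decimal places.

0.99987542

start: φ=-61.064215°, λ=-67.409048°, h=0.000 m
→ into tm (λ₀=-67.3°): φ=-61.06421500°, λ−λ₀=-0.10904800°
scale k = 0.99987542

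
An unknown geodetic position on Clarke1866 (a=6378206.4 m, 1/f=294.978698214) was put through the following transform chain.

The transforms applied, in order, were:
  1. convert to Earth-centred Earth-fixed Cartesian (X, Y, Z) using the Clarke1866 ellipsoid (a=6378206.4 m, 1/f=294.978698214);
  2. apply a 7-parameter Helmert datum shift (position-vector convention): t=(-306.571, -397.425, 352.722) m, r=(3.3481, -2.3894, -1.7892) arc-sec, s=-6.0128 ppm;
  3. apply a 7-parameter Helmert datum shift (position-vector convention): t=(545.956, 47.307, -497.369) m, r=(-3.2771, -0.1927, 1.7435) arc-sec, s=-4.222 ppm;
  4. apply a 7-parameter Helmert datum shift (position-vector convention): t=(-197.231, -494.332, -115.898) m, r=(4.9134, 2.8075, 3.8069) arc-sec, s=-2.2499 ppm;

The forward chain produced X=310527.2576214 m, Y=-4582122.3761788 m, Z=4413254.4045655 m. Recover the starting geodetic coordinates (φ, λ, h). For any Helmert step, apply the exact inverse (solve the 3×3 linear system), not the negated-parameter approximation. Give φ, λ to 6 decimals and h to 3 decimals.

φ=44.061688°, λ=-86.123860°, h=1242.289 m

start: X=310527.2576, Y=-4582122.3762, Z=4413254.4046 m
→ Helmert⁻¹: X=310580.5564, Y=-4581538.9515, Z=4413493.5957
→ Helmert⁻¹: X=310001.3054, Y=-4581678.3503, Z=4413936.5181
→ Helmert⁻¹: X=310400.6099, Y=-4581234.1362, Z=4413681.1013
→ geod (Bowring, a=6378206.400): φ=44.06168800°, λ=-86.12386000°, h=1242.2890 m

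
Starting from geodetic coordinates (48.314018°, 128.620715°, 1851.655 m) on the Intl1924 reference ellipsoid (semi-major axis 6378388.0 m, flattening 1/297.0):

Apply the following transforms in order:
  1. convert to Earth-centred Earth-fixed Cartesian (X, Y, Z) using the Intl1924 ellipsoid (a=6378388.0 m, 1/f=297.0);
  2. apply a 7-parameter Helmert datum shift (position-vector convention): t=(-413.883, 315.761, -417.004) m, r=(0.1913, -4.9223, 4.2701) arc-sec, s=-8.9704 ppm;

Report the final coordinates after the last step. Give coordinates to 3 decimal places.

X=-2653971.297 m, Y=3321618.957 m, Z=4741121.060 m

start: φ=48.314018°, λ=128.620715°, h=1851.655 m
→ ECEF (a=6378388.000, f=1/297.0): X=-2653399.3037, Y=3321392.3180, Z=4741640.8384
→ Helmert 7p (PV): X=-2653971.2970, Y=3321618.9569, Z=4741121.0603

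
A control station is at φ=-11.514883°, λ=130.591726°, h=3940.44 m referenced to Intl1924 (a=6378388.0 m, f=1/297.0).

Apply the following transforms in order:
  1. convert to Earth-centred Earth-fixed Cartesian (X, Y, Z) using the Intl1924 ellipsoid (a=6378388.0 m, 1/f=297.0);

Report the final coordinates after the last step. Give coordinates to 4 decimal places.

start: φ=-11.514883°, λ=130.591726°, h=3940.440 m
→ ECEF (a=6378388.000, f=1/297.0): X=-4069716.8032, Y=4749608.0037, Z=-1265665.8357

X=-4069716.8032 m, Y=4749608.0037 m, Z=-1265665.8357 m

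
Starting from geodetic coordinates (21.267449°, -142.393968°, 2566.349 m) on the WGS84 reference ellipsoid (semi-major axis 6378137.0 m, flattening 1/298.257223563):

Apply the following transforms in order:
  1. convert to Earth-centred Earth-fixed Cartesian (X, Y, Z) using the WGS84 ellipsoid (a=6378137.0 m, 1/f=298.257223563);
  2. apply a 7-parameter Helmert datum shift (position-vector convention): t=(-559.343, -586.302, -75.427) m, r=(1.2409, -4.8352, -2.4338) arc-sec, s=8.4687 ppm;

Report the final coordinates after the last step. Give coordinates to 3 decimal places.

start: φ=21.267449°, λ=-142.393968°, h=2566.349 m
→ ECEF (a=6378137.000, f=1/298.257223563): X=-4712774.9697, Y=-3630115.7761, Z=2299945.8554
→ Helmert 7p (PV): X=-4713470.9725, Y=-3630691.0488, Z=2299757.5904

X=-4713470.972 m, Y=-3630691.049 m, Z=2299757.590 m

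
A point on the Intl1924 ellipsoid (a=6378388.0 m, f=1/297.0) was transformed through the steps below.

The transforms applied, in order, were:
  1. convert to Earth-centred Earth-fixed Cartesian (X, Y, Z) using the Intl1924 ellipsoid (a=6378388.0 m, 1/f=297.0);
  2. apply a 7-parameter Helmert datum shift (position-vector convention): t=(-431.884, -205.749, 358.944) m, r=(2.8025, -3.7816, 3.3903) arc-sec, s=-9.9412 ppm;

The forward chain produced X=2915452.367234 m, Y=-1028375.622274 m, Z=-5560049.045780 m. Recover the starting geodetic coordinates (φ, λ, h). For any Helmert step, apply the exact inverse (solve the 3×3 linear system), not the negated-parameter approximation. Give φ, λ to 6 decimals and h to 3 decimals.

φ=-61.088475°, λ=-19.426049°, h=304.057 m

start: X=2915452.3672, Y=-1028375.6223, Z=-5560049.0458 m
→ Helmert⁻¹: X=2915794.3924, Y=-1028303.5705, Z=-5560502.7533
→ geod (Bowring, a=6378388.000): φ=-61.08847500°, λ=-19.42604900°, h=304.0570 m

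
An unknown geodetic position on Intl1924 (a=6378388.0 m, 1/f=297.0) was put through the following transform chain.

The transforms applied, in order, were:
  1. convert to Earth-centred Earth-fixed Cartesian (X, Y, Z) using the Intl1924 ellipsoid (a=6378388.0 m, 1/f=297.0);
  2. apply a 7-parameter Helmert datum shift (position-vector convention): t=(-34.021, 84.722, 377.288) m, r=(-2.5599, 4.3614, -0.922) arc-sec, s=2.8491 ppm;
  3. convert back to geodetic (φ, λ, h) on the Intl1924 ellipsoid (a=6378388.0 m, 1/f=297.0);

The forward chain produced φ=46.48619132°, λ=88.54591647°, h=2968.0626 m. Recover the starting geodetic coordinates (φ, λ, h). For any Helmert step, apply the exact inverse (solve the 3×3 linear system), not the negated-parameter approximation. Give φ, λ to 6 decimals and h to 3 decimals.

start: φ=46.486191°, λ=88.545916°, h=2968.063 m
→ ECEF (a=6378388.000, f=1/297.0): X=111692.5766, Y=4400118.1206, Z=4604860.5128
→ Helmert⁻¹: X=111609.2503, Y=4399964.2158, Z=4604527.0730
→ geod (Bowring, a=6378388.000): φ=46.48514400°, λ=88.54695000°, h=2618.8610 m

φ=46.485144°, λ=88.546950°, h=2618.861 m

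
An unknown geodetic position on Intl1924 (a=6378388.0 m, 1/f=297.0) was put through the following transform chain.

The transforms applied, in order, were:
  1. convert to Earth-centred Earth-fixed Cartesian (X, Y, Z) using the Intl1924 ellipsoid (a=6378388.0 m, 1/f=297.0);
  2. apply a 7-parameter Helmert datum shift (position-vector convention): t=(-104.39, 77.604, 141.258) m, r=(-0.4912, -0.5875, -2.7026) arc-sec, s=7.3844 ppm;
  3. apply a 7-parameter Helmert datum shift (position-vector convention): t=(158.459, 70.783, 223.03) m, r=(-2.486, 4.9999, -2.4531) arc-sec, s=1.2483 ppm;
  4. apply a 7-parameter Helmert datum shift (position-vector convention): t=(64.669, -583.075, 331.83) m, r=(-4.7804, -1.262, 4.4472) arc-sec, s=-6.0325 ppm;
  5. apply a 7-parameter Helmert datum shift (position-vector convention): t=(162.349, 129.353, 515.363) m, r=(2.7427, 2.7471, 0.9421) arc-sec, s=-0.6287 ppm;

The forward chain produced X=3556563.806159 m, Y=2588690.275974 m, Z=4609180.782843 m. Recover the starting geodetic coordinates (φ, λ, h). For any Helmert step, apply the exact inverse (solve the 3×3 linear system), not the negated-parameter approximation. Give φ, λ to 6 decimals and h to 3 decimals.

φ=46.524969°, λ=36.054613°, h=3375.896 m

start: X=3556563.8062, Y=2588690.2760, Z=4609180.7828 m
→ Helmert⁻¹: X=3556354.1365, Y=2588607.5886, Z=4608681.2613
→ Helmert⁻¹: X=3556394.9378, Y=2589022.8000, Z=4608415.4753
→ Helmert⁻¹: X=3556089.5432, Y=2588935.5363, Z=4608304.0963
→ Helmert⁻¹: X=3556146.8774, Y=2588874.4361, Z=4608124.8463
→ geod (Bowring, a=6378388.000): φ=46.52496900°, λ=36.05461300°, h=3375.8960 m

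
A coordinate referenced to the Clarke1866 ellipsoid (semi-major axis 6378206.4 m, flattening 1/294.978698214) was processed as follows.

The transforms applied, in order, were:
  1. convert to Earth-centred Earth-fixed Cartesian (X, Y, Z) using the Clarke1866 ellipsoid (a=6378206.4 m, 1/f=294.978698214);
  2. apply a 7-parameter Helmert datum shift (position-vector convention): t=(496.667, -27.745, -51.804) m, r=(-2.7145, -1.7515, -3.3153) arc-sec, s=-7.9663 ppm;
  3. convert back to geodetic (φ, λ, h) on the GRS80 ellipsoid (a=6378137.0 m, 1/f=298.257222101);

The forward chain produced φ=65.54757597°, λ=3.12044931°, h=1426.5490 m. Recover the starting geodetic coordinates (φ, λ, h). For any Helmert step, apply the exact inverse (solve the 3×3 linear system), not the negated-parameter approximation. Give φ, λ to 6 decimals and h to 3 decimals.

start: φ=65.547576°, λ=3.120449°, h=1426.549 m
→ ECEF (a=6378137.000, f=1/298.257222101): X=2644167.8246, Y=144149.5212, Z=5784545.7133
→ Helmert⁻¹: X=2643739.0214, Y=144144.7804, Z=5784623.0471
→ geod (Bowring, a=6378206.400): φ=65.55297100°, λ=3.12085200°, h=1447.2680 m

φ=65.552971°, λ=3.120852°, h=1447.268 m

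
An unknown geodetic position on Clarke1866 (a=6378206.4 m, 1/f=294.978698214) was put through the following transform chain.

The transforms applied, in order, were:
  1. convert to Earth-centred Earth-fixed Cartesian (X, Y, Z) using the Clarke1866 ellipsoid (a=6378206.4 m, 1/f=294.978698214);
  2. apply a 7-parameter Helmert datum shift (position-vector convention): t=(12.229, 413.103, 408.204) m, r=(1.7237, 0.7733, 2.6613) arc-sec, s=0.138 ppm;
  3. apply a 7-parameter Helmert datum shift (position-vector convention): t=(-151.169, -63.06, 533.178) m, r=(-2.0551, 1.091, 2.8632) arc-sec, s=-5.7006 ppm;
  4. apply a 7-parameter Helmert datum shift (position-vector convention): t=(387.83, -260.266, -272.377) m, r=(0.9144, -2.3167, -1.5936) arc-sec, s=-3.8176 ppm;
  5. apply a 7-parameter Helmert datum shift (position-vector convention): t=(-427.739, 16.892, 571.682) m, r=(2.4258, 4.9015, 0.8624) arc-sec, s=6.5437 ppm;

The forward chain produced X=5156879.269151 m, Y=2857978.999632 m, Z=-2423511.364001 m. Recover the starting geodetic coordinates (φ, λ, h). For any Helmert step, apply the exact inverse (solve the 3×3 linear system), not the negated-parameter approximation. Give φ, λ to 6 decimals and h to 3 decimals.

start: X=5156879.2692, Y=2857978.9996, Z=-2423511.3640 m
→ Helmert⁻¹: X=5157342.8108, Y=2857893.3356, Z=-2423978.2395
→ Helmert⁻¹: X=5156925.3625, Y=2858193.6103, Z=-2423785.7070
→ Helmert⁻¹: X=5157158.4284, Y=2858225.5308, Z=-2424276.9496
→ Helmert⁻¹: X=5157191.4494, Y=2857725.2311, Z=-2424689.3656
→ geod (Bowring, a=6378206.400): φ=-22.49166900°, λ=28.99190300°, h=69.2410 m

φ=-22.491669°, λ=28.991903°, h=69.241 m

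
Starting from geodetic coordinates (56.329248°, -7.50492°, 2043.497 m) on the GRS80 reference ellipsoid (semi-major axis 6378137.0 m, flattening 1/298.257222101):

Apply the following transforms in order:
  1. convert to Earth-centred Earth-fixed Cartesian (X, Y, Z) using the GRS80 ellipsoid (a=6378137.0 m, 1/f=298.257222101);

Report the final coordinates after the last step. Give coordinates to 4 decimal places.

X=3515151.9309 m, Y=-463085.6131 m, Z=5286555.5164 m

start: φ=56.329248°, λ=-7.504920°, h=2043.497 m
→ ECEF (a=6378137.000, f=1/298.257222101): X=3515151.9309, Y=-463085.6131, Z=5286555.5164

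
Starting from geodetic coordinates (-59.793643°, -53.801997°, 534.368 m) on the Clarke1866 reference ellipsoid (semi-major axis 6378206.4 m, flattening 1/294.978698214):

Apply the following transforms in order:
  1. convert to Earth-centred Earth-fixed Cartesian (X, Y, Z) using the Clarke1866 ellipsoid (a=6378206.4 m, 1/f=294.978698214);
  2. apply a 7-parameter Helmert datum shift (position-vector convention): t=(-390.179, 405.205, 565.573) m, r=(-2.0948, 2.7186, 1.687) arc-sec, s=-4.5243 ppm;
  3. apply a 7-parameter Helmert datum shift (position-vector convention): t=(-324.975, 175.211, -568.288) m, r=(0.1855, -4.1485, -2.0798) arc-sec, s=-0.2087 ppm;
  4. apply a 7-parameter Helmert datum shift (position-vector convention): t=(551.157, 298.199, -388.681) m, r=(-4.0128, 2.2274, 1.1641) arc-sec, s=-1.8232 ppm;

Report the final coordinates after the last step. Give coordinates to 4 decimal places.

X=1899928.8826 m, Y=-2595625.1924 m, Z=-5489498.4451 m

start: φ=-59.793643°, λ=-53.801997°, h=534.368 m
→ ECEF (a=6378206.400, f=1/294.978698214): X=1900116.8606, Y=-2596370.3340, Z=-5489210.2237
→ Helmert 7p (PV): X=1899666.9717, Y=-2595993.5891, Z=-5488618.4912
→ Helmert 7p (PV): X=1899425.8143, Y=-2595832.0549, Z=-5489149.7614
→ Helmert 7p (PV): X=1899928.8826, Y=-2595625.1924, Z=-5489498.4451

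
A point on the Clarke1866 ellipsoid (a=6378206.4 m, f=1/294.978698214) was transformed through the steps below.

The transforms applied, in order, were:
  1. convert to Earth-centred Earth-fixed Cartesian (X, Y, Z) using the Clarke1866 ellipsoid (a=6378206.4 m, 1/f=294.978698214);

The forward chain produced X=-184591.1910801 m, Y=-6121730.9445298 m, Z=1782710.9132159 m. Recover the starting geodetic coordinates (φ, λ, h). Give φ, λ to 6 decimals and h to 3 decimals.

φ=16.333799°, λ=-91.727141°, h=2183.258 m

start: X=-184591.1911, Y=-6121730.9445, Z=1782710.9132 m
→ geod (Bowring, a=6378206.400): φ=16.33379900°, λ=-91.72714100°, h=2183.2580 m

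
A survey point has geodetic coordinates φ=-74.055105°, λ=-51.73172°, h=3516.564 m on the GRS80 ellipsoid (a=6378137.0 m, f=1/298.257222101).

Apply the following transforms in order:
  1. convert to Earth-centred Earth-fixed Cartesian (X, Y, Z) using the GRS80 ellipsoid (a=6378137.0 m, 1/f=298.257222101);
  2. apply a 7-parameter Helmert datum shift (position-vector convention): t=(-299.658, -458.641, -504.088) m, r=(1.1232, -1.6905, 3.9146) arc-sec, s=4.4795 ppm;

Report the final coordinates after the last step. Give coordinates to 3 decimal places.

X=1088941.469 m, Y=-1381097.385 m, Z=-6114542.416 m

start: φ=-74.055105°, λ=-51.731720°, h=3516.564 m
→ ECEF (a=6378137.000, f=1/298.257222101): X=1089159.9350, Y=-1380686.5236, Z=-6114012.3482
→ Helmert 7p (PV): X=1088941.4687, Y=-1381097.3851, Z=-6114542.4158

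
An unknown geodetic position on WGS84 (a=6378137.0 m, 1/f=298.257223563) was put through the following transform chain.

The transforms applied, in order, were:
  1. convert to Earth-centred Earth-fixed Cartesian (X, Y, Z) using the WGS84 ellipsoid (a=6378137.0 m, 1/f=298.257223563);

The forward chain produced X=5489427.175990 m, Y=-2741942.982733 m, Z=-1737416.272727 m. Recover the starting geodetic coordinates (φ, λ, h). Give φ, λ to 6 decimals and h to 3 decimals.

start: X=5489427.1760, Y=-2741942.9827, Z=-1737416.2727 m
→ geod (Bowring, a=6378137.000): φ=-15.91038200°, λ=-26.54191200°, h=814.2210 m

φ=-15.910382°, λ=-26.541912°, h=814.221 m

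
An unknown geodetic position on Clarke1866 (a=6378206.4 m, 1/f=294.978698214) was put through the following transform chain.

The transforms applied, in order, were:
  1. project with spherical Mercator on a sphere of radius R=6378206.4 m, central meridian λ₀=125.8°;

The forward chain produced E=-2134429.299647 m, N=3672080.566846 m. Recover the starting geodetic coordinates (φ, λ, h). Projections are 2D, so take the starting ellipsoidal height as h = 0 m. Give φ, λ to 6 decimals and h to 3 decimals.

start: E=-2134429.2996, N=3672080.5668 m
→ merc⁻¹: φ=31.30206600°, λ=106.62630400°

φ=31.302066°, λ=106.626304°, h=0.000 m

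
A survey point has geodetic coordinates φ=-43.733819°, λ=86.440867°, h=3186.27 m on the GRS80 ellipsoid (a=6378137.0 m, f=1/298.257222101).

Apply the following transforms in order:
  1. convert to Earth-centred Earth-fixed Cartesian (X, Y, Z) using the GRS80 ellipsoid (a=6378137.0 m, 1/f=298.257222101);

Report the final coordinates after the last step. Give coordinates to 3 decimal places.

X=286696.194 m, Y=4609366.400 m, Z=-4388971.991 m

start: φ=-43.733819°, λ=86.440867°, h=3186.270 m
→ ECEF (a=6378137.000, f=1/298.257222101): X=286696.1936, Y=4609366.3998, Z=-4388971.9907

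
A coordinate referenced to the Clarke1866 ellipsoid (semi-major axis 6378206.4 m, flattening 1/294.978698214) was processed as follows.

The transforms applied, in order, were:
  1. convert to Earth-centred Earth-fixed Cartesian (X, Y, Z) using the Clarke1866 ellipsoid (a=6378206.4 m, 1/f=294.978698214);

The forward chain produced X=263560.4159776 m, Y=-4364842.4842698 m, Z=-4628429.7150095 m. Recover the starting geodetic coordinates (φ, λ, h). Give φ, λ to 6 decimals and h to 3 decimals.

start: X=263560.4160, Y=-4364842.4843, Z=-4628429.7150 m
→ geod (Bowring, a=6378206.400): φ=-46.82097400°, λ=-86.54452900°, h=637.5190 m

φ=-46.820974°, λ=-86.544529°, h=637.519 m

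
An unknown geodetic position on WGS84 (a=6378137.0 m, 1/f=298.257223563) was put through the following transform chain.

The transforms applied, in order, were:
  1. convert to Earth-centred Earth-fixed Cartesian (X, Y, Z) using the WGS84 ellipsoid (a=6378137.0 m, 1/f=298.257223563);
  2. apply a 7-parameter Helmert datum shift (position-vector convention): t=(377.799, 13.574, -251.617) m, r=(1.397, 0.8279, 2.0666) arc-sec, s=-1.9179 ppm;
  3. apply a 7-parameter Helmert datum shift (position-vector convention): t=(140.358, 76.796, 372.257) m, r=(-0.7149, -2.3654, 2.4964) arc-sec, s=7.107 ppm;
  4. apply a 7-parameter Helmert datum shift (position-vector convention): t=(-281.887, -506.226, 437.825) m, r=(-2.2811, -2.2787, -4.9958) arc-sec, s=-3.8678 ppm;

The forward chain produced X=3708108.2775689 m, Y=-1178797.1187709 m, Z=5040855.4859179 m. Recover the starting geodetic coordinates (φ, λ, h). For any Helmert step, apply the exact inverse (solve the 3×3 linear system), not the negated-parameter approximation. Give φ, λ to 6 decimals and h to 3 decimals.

start: X=3708108.2776, Y=-1178797.1188, Z=5040855.4859 m
→ Helmert⁻¹: X=3708488.7292, Y=-1178261.3714, Z=5040383.1565
→ Helmert⁻¹: X=3708365.5510, Y=-1178392.1430, Z=5039928.4694
→ Helmert⁻¹: X=3707962.8266, Y=-1178410.9912, Z=5040212.6171
→ geod (Bowring, a=6378137.000): φ=52.52014500°, λ=-17.63054300°, h=2499.7240 m

φ=52.520145°, λ=-17.630543°, h=2499.724 m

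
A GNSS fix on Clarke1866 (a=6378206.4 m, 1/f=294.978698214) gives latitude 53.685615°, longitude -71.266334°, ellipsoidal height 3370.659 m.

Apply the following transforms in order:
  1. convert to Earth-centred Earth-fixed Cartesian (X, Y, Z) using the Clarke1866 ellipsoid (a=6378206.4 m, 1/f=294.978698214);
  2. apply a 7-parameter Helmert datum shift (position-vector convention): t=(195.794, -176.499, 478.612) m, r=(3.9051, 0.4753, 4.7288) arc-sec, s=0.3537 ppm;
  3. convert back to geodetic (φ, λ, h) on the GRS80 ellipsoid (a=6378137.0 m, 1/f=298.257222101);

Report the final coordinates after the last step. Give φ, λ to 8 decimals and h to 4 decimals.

φ=53.68338725°, λ=-71.26337514°, h=3809.5276 m

start: φ=53.685615°, λ=-71.266334°, h=3370.659 m
→ ECEF (a=6378206.400, f=1/294.978698214): X=1216460.4451, Y=-3586936.1019, Z=5118611.6635
→ Helmert 7p (PV): X=1216750.6980, Y=-3587182.8891, Z=5119021.3733
→ geod (Bowring, a=6378137.000): φ=53.68338725°, λ=-71.26337514°, h=3809.5276 m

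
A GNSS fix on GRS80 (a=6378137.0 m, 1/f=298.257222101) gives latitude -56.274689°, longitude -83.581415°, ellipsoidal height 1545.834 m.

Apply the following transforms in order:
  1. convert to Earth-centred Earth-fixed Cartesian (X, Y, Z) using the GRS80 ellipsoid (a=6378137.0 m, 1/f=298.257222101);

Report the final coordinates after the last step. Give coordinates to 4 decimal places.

start: φ=-56.274689°, λ=-83.581415°, h=1545.834 m
→ ECEF (a=6378137.000, f=1/298.257222101): X=396892.9724, Y=-3528049.3452, Z=-5282770.0213

X=396892.9724 m, Y=-3528049.3452 m, Z=-5282770.0213 m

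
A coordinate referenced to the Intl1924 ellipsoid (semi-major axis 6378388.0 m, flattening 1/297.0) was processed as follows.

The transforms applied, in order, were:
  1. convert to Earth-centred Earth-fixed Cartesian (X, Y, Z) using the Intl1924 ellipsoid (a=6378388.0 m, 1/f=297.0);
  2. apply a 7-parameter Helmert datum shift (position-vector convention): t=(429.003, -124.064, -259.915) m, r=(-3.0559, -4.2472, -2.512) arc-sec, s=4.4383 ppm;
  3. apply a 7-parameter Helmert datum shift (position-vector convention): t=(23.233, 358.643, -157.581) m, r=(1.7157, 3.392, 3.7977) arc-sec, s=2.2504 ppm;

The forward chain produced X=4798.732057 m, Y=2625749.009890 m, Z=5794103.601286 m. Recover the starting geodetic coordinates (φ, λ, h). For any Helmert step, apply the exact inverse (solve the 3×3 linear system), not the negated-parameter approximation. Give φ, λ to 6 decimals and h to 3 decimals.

φ=65.769864°, λ=89.904265°, h=992.250 m

start: X=4798.7321, Y=2625749.0099, Z=5794103.6013 m
→ Helmert⁻¹: X=4728.5418, Y=2625432.5677, Z=5794226.3825
→ Helmert⁻¹: X=4386.8601, Y=2625459.1843, Z=5794499.3869
→ geod (Bowring, a=6378388.000): φ=65.76986400°, λ=89.90426500°, h=992.2500 m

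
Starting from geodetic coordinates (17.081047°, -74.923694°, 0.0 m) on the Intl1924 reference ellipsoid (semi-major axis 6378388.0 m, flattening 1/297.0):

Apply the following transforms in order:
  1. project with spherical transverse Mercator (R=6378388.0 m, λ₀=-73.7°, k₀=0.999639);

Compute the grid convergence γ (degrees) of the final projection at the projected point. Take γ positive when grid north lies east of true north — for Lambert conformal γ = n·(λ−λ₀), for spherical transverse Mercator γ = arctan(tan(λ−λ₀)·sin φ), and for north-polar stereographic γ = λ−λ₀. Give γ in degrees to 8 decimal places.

start: φ=17.081047°, λ=-74.923694°, h=0.000 m
→ into tm (λ₀=-73.7°): φ=17.08104700°, λ−λ₀=-1.22369400°
convergence γ = -0.35947841°

-0.35947841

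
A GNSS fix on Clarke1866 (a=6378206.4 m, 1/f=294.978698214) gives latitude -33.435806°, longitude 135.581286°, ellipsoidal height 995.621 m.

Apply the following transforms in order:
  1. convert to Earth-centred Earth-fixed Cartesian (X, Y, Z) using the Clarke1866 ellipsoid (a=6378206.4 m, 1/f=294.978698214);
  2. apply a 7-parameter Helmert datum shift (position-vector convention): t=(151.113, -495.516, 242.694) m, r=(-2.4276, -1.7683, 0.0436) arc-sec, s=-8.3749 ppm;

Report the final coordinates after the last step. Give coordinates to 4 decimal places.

X=-3805955.4751 m, Y=3729142.1663 m, Z=-3494564.2192 m

start: φ=-33.435806°, λ=135.581286°, h=995.621 m
→ ECEF (a=6378206.400, f=1/294.978698214): X=-3806167.6362, Y=3729710.8535, Z=-3494759.6557
→ Helmert 7p (PV): X=-3805955.4751, Y=3729142.1663, Z=-3494564.2192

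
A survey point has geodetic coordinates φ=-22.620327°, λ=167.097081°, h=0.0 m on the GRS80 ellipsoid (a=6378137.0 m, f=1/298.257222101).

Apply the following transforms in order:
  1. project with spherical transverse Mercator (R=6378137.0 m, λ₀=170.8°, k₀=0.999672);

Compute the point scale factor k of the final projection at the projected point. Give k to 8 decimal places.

start: φ=-22.620327°, λ=167.097081°, h=0.000 m
→ into tm (λ₀=170.8°): φ=-22.62032700°, λ−λ₀=-3.70291900°
scale k = 1.00145314

1.00145314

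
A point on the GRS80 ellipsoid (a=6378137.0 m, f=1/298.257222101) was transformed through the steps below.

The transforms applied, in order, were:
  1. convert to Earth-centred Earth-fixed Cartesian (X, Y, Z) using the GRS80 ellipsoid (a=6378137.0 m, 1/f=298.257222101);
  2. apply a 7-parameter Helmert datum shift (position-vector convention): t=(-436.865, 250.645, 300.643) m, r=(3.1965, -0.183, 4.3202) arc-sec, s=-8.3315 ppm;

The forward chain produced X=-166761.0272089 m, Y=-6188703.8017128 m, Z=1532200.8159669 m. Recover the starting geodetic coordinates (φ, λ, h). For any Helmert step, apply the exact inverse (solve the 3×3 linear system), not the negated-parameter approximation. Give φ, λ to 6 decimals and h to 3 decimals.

start: X=-166761.0272, Y=-6188703.8017, Z=1532200.8160 m
→ Helmert⁻¹: X=-166453.8164, Y=-6188978.7824, Z=1532008.9948
→ geod (Bowring, a=6378137.000): φ=13.98857300°, λ=-91.54061000°, h=1050.4190 m

φ=13.988573°, λ=-91.540610°, h=1050.419 m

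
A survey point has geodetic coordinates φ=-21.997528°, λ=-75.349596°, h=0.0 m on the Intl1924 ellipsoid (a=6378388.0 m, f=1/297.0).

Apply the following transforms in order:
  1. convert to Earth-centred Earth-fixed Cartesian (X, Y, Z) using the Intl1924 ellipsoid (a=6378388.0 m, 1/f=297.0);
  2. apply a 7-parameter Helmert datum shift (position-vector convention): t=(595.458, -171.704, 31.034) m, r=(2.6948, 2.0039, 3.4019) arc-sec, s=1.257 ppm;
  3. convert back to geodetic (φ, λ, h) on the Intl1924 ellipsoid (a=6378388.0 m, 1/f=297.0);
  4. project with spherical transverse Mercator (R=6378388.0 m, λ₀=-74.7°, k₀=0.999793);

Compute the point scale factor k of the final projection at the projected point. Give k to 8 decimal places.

start: φ=-21.997528°, λ=-75.349596°, h=0.000 m
→ ECEF (a=6378388.000, f=1/297.0): X=1496488.6376, Y=-5724458.7686, Z=-2374189.6260
→ Helmert 7p (PV): X=1497157.3239, Y=-5724581.9686, Z=-2374250.9038
→ geod (Bowring, a=6378388.000): φ=-21.99706574°, λ=-75.34363332°, h=290.3118 m
→ into tm (λ₀=-74.7°): φ=-21.99706574°, λ−λ₀=-0.64363332°
scale k = 0.99984723

0.99984723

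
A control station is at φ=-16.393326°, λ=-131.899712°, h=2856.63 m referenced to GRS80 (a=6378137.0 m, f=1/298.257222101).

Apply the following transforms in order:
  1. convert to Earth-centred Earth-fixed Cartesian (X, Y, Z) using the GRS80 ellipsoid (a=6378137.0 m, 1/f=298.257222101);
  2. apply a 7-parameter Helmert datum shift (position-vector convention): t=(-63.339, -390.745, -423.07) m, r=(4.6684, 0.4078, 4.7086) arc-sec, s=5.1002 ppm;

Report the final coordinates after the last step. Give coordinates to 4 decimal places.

start: φ=-16.393326°, λ=-131.899712°, h=2856.630 m
→ ECEF (a=6378137.000, f=1/298.257222101): X=-4089261.5567, Y=-4557602.5696, Z=-1789332.3484
→ Helmert 7p (PV): X=-4089245.2482, Y=-4558069.4109, Z=-1789859.6125

X=-4089245.2482 m, Y=-4558069.4109 m, Z=-1789859.6125 m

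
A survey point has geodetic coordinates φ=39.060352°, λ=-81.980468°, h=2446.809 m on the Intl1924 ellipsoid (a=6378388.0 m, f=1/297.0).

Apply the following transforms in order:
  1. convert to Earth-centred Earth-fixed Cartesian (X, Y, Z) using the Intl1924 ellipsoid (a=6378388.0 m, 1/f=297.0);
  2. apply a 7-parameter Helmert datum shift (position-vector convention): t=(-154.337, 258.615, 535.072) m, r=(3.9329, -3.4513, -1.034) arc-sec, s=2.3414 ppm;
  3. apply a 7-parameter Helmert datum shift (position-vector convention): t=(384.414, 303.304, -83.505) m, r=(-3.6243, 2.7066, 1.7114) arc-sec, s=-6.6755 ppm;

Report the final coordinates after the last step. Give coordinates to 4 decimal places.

start: φ=39.060352°, λ=-81.980468°, h=2446.809 m
→ ECEF (a=6378388.000, f=1/297.0): X=692144.6917, Y=-4912713.0898, Z=3999129.5113
→ Helmert 7p (PV): X=691900.4328, Y=-4912545.6997, Z=3999591.8560
→ Helmert 7p (PV): X=692373.4698, Y=-4912133.5845, Z=3999558.8909

X=692373.4698 m, Y=-4912133.5845 m, Z=3999558.8909 m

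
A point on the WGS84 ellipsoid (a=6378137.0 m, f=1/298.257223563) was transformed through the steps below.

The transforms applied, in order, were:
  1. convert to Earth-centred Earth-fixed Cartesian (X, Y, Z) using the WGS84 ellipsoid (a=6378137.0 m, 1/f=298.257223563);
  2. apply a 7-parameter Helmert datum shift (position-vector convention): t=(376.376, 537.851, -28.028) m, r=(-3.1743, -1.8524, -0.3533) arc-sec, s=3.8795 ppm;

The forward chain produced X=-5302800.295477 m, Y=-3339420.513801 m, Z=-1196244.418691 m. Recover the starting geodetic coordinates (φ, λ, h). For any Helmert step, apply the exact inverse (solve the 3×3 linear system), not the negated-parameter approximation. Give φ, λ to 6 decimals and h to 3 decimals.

φ=-10.876967°, λ=-147.797236°, h=3027.598 m

start: X=-5302800.2955, Y=-3339420.5138, Z=-1196244.4187 m
→ Helmert⁻¹: X=-5303161.1199, Y=-3339936.0819, Z=-1196215.5237
→ geod (Bowring, a=6378137.000): φ=-10.87696700°, λ=-147.79723600°, h=3027.5980 m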